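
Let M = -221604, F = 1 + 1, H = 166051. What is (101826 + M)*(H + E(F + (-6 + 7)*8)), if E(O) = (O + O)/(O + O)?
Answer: -19889376456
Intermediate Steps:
F = 2
E(O) = 1 (E(O) = (2*O)/((2*O)) = (2*O)*(1/(2*O)) = 1)
(101826 + M)*(H + E(F + (-6 + 7)*8)) = (101826 - 221604)*(166051 + 1) = -119778*166052 = -19889376456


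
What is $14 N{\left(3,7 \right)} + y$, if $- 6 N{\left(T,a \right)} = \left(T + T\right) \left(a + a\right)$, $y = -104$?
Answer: $-300$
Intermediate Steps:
$N{\left(T,a \right)} = - \frac{2 T a}{3}$ ($N{\left(T,a \right)} = - \frac{\left(T + T\right) \left(a + a\right)}{6} = - \frac{2 T 2 a}{6} = - \frac{4 T a}{6} = - \frac{2 T a}{3}$)
$14 N{\left(3,7 \right)} + y = 14 \left(\left(- \frac{2}{3}\right) 3 \cdot 7\right) - 104 = 14 \left(-14\right) - 104 = -196 - 104 = -300$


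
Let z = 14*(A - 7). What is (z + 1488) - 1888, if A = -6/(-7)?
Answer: -486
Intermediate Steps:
A = 6/7 (A = -6*(-1/7) = 6/7 ≈ 0.85714)
z = -86 (z = 14*(6/7 - 7) = 14*(-43/7) = -86)
(z + 1488) - 1888 = (-86 + 1488) - 1888 = 1402 - 1888 = -486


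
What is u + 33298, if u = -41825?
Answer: -8527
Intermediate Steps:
u + 33298 = -41825 + 33298 = -8527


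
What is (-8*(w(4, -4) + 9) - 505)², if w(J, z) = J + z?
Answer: 332929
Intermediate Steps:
(-8*(w(4, -4) + 9) - 505)² = (-8*((4 - 4) + 9) - 505)² = (-8*(0 + 9) - 505)² = (-8*9 - 505)² = (-72 - 505)² = (-577)² = 332929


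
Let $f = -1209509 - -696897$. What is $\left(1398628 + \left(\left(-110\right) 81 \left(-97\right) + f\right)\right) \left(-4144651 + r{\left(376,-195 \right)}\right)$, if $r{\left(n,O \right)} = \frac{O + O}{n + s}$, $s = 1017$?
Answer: $- \frac{10105274878530638}{1393} \approx -7.2543 \cdot 10^{12}$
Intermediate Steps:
$f = -512612$ ($f = -1209509 + 696897 = -512612$)
$r{\left(n,O \right)} = \frac{2 O}{1017 + n}$ ($r{\left(n,O \right)} = \frac{O + O}{n + 1017} = \frac{2 O}{1017 + n}$)
$\left(1398628 + \left(\left(-110\right) 81 \left(-97\right) + f\right)\right) \left(-4144651 + r{\left(376,-195 \right)}\right) = \left(1398628 - \left(512612 - \left(-110\right) 81 \left(-97\right)\right)\right) \left(-4144651 + 2 \left(-195\right) \frac{1}{1017 + 376}\right) = \left(1398628 - -351658\right) \left(-4144651 + 2 \left(-195\right) \frac{1}{1393}\right) = \left(1398628 + \left(864270 - 512612\right)\right) \left(-4144651 + 2 \left(-195\right) \frac{1}{1393}\right) = \left(1398628 + 351658\right) \left(-4144651 - \frac{390}{1393}\right) = 1750286 \left(- \frac{5773499233}{1393}\right) = - \frac{10105274878530638}{1393}$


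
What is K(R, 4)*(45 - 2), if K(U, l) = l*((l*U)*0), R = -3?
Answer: 0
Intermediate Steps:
K(U, l) = 0 (K(U, l) = l*((U*l)*0) = l*0 = 0)
K(R, 4)*(45 - 2) = 0*(45 - 2) = 0*43 = 0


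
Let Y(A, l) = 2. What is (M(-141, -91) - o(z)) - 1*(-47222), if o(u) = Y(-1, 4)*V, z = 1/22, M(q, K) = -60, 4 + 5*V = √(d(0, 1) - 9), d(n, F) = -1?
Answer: 235818/5 - 2*I*√10/5 ≈ 47164.0 - 1.2649*I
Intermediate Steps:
V = -⅘ + I*√10/5 (V = -⅘ + √(-1 - 9)/5 = -⅘ + √(-10)/5 = -⅘ + (I*√10)/5 = -⅘ + I*√10/5 ≈ -0.8 + 0.63246*I)
z = 1/22 ≈ 0.045455
o(u) = -8/5 + 2*I*√10/5 (o(u) = 2*(-⅘ + I*√10/5) = -8/5 + 2*I*√10/5)
(M(-141, -91) - o(z)) - 1*(-47222) = (-60 - (-8/5 + 2*I*√10/5)) - 1*(-47222) = (-60 + (8/5 - 2*I*√10/5)) + 47222 = (-292/5 - 2*I*√10/5) + 47222 = 235818/5 - 2*I*√10/5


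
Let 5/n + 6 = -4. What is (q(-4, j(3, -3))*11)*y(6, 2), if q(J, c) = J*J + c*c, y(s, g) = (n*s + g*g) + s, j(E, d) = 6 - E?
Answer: 1925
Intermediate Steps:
n = -½ (n = 5/(-6 - 4) = 5/(-10) = 5*(-⅒) = -½ ≈ -0.50000)
y(s, g) = g² + s/2 (y(s, g) = (-s/2 + g*g) + s = (-s/2 + g²) + s = (g² - s/2) + s = g² + s/2)
q(J, c) = J² + c²
(q(-4, j(3, -3))*11)*y(6, 2) = (((-4)² + (6 - 1*3)²)*11)*(2² + (½)*6) = ((16 + (6 - 3)²)*11)*(4 + 3) = ((16 + 3²)*11)*7 = ((16 + 9)*11)*7 = (25*11)*7 = 275*7 = 1925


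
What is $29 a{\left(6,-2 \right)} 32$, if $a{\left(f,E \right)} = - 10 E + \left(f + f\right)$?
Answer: $29696$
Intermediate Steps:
$a{\left(f,E \right)} = - 10 E + 2 f$
$29 a{\left(6,-2 \right)} 32 = 29 \left(\left(-10\right) \left(-2\right) + 2 \cdot 6\right) 32 = 29 \left(20 + 12\right) 32 = 29 \cdot 32 \cdot 32 = 928 \cdot 32 = 29696$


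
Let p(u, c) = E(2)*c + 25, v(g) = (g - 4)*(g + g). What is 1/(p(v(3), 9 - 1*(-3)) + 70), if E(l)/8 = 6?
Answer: 1/671 ≈ 0.0014903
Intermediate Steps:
v(g) = 2*g*(-4 + g) (v(g) = (-4 + g)*(2*g) = 2*g*(-4 + g))
E(l) = 48 (E(l) = 8*6 = 48)
p(u, c) = 25 + 48*c (p(u, c) = 48*c + 25 = 25 + 48*c)
1/(p(v(3), 9 - 1*(-3)) + 70) = 1/((25 + 48*(9 - 1*(-3))) + 70) = 1/((25 + 48*(9 + 3)) + 70) = 1/((25 + 48*12) + 70) = 1/((25 + 576) + 70) = 1/(601 + 70) = 1/671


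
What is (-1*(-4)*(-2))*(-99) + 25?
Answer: 817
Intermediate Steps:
(-1*(-4)*(-2))*(-99) + 25 = (4*(-2))*(-99) + 25 = -8*(-99) + 25 = 792 + 25 = 817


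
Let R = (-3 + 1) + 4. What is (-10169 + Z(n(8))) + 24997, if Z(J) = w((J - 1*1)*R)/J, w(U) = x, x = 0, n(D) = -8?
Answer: 14828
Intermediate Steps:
R = 2 (R = -2 + 4 = 2)
w(U) = 0
Z(J) = 0 (Z(J) = 0/J = 0)
(-10169 + Z(n(8))) + 24997 = (-10169 + 0) + 24997 = -10169 + 24997 = 14828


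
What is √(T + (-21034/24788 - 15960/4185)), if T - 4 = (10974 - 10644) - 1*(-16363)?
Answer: √22177165947750082/1152642 ≈ 129.20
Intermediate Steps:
T = 16697 (T = 4 + ((10974 - 10644) - 1*(-16363)) = 4 + (330 + 16363) = 4 + 16693 = 16697)
√(T + (-21034/24788 - 15960/4185)) = √(16697 + (-21034/24788 - 15960/4185)) = √(16697 + (-21034*1/24788 - 15960*1/4185)) = √(16697 + (-10517/12394 - 1064/279)) = √(16697 - 16121459/3457926) = √(57720868963/3457926) = √22177165947750082/1152642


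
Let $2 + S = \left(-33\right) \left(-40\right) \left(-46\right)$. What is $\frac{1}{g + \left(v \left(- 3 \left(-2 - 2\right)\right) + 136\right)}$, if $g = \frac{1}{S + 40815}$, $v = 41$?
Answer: $\frac{19907}{12501595} \approx 0.0015924$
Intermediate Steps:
$S = -60722$ ($S = -2 + \left(-33\right) \left(-40\right) \left(-46\right) = -2 + 1320 \left(-46\right) = -2 - 60720 = -60722$)
$g = - \frac{1}{19907}$ ($g = \frac{1}{-60722 + 40815} = \frac{1}{-19907} = - \frac{1}{19907} \approx -5.0234 \cdot 10^{-5}$)
$\frac{1}{g + \left(v \left(- 3 \left(-2 - 2\right)\right) + 136\right)} = \frac{1}{- \frac{1}{19907} + \left(41 \left(- 3 \left(-2 - 2\right)\right) + 136\right)} = \frac{1}{- \frac{1}{19907} + \left(41 \left(\left(-3\right) \left(-4\right)\right) + 136\right)} = \frac{1}{- \frac{1}{19907} + \left(41 \cdot 12 + 136\right)} = \frac{1}{- \frac{1}{19907} + \left(492 + 136\right)} = \frac{1}{- \frac{1}{19907} + 628} = \frac{1}{\frac{12501595}{19907}} = \frac{19907}{12501595}$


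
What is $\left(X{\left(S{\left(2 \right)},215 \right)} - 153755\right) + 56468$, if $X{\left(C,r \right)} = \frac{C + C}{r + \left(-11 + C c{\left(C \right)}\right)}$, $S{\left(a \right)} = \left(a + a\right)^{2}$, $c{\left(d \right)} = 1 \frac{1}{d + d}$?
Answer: $- \frac{39790319}{409} \approx -97287.0$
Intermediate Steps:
$c{\left(d \right)} = \frac{1}{2 d}$ ($c{\left(d \right)} = 1 \frac{1}{2 d} = \frac{1}{2 d}$)
$S{\left(a \right)} = 4 a^{2}$ ($S{\left(a \right)} = \left(2 a\right)^{2} = 4 a^{2}$)
$X{\left(C,r \right)} = \frac{2 C}{- \frac{21}{2} + r}$ ($X{\left(C,r \right)} = \frac{C + C}{r + \left(-11 + C \frac{1}{2 C}\right)} = \frac{2 C}{r + \left(-11 + \frac{1}{2}\right)} = \frac{2 C}{r - \frac{21}{2}} = \frac{2 C}{- \frac{21}{2} + r}$)
$\left(X{\left(S{\left(2 \right)},215 \right)} - 153755\right) + 56468 = \left(\frac{4 \cdot 4 \cdot 2^{2}}{-21 + 2 \cdot 215} - 153755\right) + 56468 = \left(\frac{4 \cdot 4 \cdot 4}{-21 + 430} - 153755\right) + 56468 = \left(4 \cdot 16 \cdot \frac{1}{409} - 153755\right) + 56468 = \left(\frac{64}{409} - 153755\right) + 56468 = - \frac{62885731}{409} + 56468 = - \frac{39790319}{409}$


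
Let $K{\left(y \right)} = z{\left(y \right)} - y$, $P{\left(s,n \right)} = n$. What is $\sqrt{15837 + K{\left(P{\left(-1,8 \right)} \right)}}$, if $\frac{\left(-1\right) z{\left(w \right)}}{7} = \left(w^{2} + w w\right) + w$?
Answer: $3 \sqrt{1653} \approx 121.97$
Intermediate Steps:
$z{\left(w \right)} = - 14 w^{2} - 7 w$ ($z{\left(w \right)} = - 7 \left(\left(w^{2} + w w\right) + w\right) = - 7 \left(\left(w^{2} + w^{2}\right) + w\right) = - 7 \left(2 w^{2} + w\right) = - 7 \left(w + 2 w^{2}\right) = - 14 w^{2} - 7 w$)
$K{\left(y \right)} = - y - 7 y \left(1 + 2 y\right)$ ($K{\left(y \right)} = - 7 y \left(1 + 2 y\right) - y = - y - 7 y \left(1 + 2 y\right)$)
$\sqrt{15837 + K{\left(P{\left(-1,8 \right)} \right)}} = \sqrt{15837 + 2 \cdot 8 \left(-4 - 56\right)} = \sqrt{15837 + 2 \cdot 8 \left(-60\right)} = \sqrt{15837 - 960} = \sqrt{14877} = 3 \sqrt{1653}$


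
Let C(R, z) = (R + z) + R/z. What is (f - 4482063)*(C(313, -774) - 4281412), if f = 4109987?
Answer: 616561561250570/387 ≈ 1.5932e+12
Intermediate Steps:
C(R, z) = R + z + R/z
(f - 4482063)*(C(313, -774) - 4281412) = (4109987 - 4482063)*((313 - 774 + 313/(-774)) - 4281412) = -372076*((313 - 774 + 313*(-1/774)) - 4281412) = -372076*((313 - 774 - 313/774) - 4281412) = -372076*(-357127/774 - 4281412) = -372076*(-3314170015/774) = 616561561250570/387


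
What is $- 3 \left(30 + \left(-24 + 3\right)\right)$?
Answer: $-27$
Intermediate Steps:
$- 3 \left(30 + \left(-24 + 3\right)\right) = - 3 \left(30 - 21\right) = \left(-3\right) 9 = -27$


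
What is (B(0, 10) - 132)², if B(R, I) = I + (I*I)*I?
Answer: 770884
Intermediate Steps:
B(R, I) = I + I³ (B(R, I) = I + I²*I = I + I³)
(B(0, 10) - 132)² = ((10 + 10³) - 132)² = ((10 + 1000) - 132)² = (1010 - 132)² = 878² = 770884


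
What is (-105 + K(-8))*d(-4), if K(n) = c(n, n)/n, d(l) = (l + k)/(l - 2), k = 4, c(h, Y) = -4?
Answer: 0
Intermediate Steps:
d(l) = (4 + l)/(-2 + l) (d(l) = (l + 4)/(l - 2) = (4 + l)/(-2 + l))
K(n) = -4/n
(-105 + K(-8))*d(-4) = (-105 - 4/(-8))*((4 - 4)/(-2 - 4)) = (-105 - 4*(-⅛))*(0/(-6)) = (-105 + ½)*(-⅙*0) = -209/2*0 = 0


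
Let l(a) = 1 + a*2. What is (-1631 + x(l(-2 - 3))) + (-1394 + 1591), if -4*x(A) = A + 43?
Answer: -2885/2 ≈ -1442.5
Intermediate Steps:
l(a) = 1 + 2*a
x(A) = -43/4 - A/4 (x(A) = -(A + 43)/4 = -(43 + A)/4 = -43/4 - A/4)
(-1631 + x(l(-2 - 3))) + (-1394 + 1591) = (-1631 + (-43/4 - (1 + 2*(-2 - 3))/4)) + (-1394 + 1591) = (-1631 + (-43/4 - (1 + 2*(-5))/4)) + 197 = (-1631 + (-43/4 - (1 - 10)/4)) + 197 = (-1631 + (-43/4 - ¼*(-9))) + 197 = (-1631 + (-43/4 + 9/4)) + 197 = (-1631 - 17/2) + 197 = -3279/2 + 197 = -2885/2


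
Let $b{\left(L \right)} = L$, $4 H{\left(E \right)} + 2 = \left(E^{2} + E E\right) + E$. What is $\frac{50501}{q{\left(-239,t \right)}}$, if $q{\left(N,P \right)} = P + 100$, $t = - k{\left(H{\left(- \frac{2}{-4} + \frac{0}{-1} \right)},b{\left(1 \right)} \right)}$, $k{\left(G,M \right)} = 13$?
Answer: $\frac{50501}{87} \approx 580.47$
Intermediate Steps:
$H{\left(E \right)} = - \frac{1}{2} + \frac{E^{2}}{2} + \frac{E}{4}$ ($H{\left(E \right)} = - \frac{1}{2} + \frac{\left(E^{2} + E E\right) + E}{4} = - \frac{1}{2} + \frac{\left(E^{2} + E^{2}\right) + E}{4} = - \frac{1}{2} + \frac{2 E^{2} + E}{4} = - \frac{1}{2} + \frac{E + 2 E^{2}}{4} = - \frac{1}{2} + \left(\frac{E^{2}}{2} + \frac{E}{4}\right) = - \frac{1}{2} + \frac{E^{2}}{2} + \frac{E}{4}$)
$t = -13$ ($t = \left(-1\right) 13 = -13$)
$q{\left(N,P \right)} = 100 + P$
$\frac{50501}{q{\left(-239,t \right)}} = \frac{50501}{100 - 13} = \frac{50501}{87}$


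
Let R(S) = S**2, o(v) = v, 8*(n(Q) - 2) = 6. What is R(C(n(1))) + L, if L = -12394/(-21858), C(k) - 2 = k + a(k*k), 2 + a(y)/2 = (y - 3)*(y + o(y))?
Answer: 862019230481/44765184 ≈ 19256.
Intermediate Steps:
n(Q) = 11/4 (n(Q) = 2 + (1/8)*6 = 2 + 3/4 = 11/4)
a(y) = -4 + 4*y*(-3 + y) (a(y) = -4 + 2*((y - 3)*(y + y)) = -4 + 2*((-3 + y)*(2*y)) = -4 + 2*(2*y*(-3 + y)) = -4 + 4*y*(-3 + y))
C(k) = -2 + k - 12*k**2 + 4*k**4 (C(k) = 2 + (k + (-4 - 12*k*k + 4*(k*k)**2)) = 2 + (k + (-4 - 12*k**2 + 4*(k**2)**2)) = 2 + (k + (-4 - 12*k**2 + 4*k**4)) = 2 + (-4 + k - 12*k**2 + 4*k**4) = -2 + k - 12*k**2 + 4*k**4)
L = 6197/10929 (L = -12394*(-1/21858) = 6197/10929 ≈ 0.56702)
R(C(n(1))) + L = (-2 + 11/4 - 12*(11/4)**2 + 4*(11/4)**4)**2 + 6197/10929 = (-2 + 11/4 - 12*121/16 + 4*(14641/256))**2 + 6197/10929 = (-2 + 11/4 - 363/4 + 14641/64)**2 + 6197/10929 = (8881/64)**2 + 6197/10929 = 78872161/4096 + 6197/10929 = 862019230481/44765184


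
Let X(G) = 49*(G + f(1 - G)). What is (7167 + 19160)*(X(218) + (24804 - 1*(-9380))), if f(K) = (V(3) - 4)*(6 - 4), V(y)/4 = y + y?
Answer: 1232788102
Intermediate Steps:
V(y) = 8*y (V(y) = 4*(y + y) = 4*(2*y) = 8*y)
f(K) = 40 (f(K) = (8*3 - 4)*(6 - 4) = (24 - 4)*2 = 20*2 = 40)
X(G) = 1960 + 49*G (X(G) = 49*(G + 40) = 49*(40 + G) = 1960 + 49*G)
(7167 + 19160)*(X(218) + (24804 - 1*(-9380))) = (7167 + 19160)*((1960 + 49*218) + (24804 - 1*(-9380))) = 26327*((1960 + 10682) + (24804 + 9380)) = 26327*(12642 + 34184) = 26327*46826 = 1232788102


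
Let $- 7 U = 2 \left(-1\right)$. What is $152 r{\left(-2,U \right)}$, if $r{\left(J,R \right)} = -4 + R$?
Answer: $- \frac{3952}{7} \approx -564.57$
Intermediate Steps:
$U = \frac{2}{7}$ ($U = - \frac{2 \left(-1\right)}{7} = \left(- \frac{1}{7}\right) \left(-2\right) = \frac{2}{7} \approx 0.28571$)
$152 r{\left(-2,U \right)} = 152 \left(-4 + \frac{2}{7}\right) = 152 \left(- \frac{26}{7}\right) = - \frac{3952}{7}$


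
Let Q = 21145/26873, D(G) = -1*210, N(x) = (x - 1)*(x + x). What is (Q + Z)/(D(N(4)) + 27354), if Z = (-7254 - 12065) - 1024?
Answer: -273328147/364720356 ≈ -0.74942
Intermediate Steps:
Z = -20343 (Z = -19319 - 1024 = -20343)
N(x) = 2*x*(-1 + x) (N(x) = (-1 + x)*(2*x) = 2*x*(-1 + x))
D(G) = -210
Q = 21145/26873 (Q = 21145*(1/26873) = 21145/26873 ≈ 0.78685)
(Q + Z)/(D(N(4)) + 27354) = (21145/26873 - 20343)/(-210 + 27354) = -546656294/26873/27144 = -546656294/26873*1/27144 = -273328147/364720356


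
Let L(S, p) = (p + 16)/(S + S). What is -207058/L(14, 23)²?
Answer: -162333472/1521 ≈ -1.0673e+5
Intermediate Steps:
L(S, p) = (16 + p)/(2*S) (L(S, p) = (16 + p)/((2*S)) = (16 + p)*(1/(2*S)) = (16 + p)/(2*S))
-207058/L(14, 23)² = -207058*784/(16 + 23)² = -207058/(((½)*(1/14)*39)²) = -207058/((39/28)²) = -207058/1521/784 = -207058*784/1521 = -162333472/1521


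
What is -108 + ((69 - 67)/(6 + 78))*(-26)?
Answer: -2281/21 ≈ -108.62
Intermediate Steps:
-108 + ((69 - 67)/(6 + 78))*(-26) = -108 + (2/84)*(-26) = -108 + (2*(1/84))*(-26) = -108 + (1/42)*(-26) = -108 - 13/21 = -2281/21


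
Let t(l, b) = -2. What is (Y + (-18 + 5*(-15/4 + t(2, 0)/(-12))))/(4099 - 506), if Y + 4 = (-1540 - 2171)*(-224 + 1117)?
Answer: -39767555/43116 ≈ -922.34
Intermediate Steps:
Y = -3313927 (Y = -4 + (-1540 - 2171)*(-224 + 1117) = -4 - 3711*893 = -4 - 3313923 = -3313927)
(Y + (-18 + 5*(-15/4 + t(2, 0)/(-12))))/(4099 - 506) = (-3313927 + (-18 + 5*(-15/4 - 2/(-12))))/(4099 - 506) = (-3313927 + (-18 + 5*(-15*¼ - 2*(-1/12))))/3593 = (-3313927 + (-18 + 5*(-15/4 + ⅙)))*(1/3593) = (-3313927 + (-18 + 5*(-43/12)))*(1/3593) = (-3313927 + (-18 - 215/12))*(1/3593) = (-3313927 - 431/12)*(1/3593) = -39767555/12*1/3593 = -39767555/43116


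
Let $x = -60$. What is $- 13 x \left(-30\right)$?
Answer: $-23400$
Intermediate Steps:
$- 13 x \left(-30\right) = \left(-13\right) \left(-60\right) \left(-30\right) = 780 \left(-30\right) = -23400$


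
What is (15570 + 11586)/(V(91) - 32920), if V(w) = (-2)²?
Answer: -2263/2743 ≈ -0.82501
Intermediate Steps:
V(w) = 4
(15570 + 11586)/(V(91) - 32920) = (15570 + 11586)/(4 - 32920) = 27156/(-32916) = 27156*(-1/32916) = -2263/2743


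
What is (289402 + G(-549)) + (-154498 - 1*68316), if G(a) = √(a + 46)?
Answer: 66588 + I*√503 ≈ 66588.0 + 22.428*I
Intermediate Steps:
G(a) = √(46 + a)
(289402 + G(-549)) + (-154498 - 1*68316) = (289402 + √(46 - 549)) + (-154498 - 1*68316) = (289402 + √(-503)) + (-154498 - 68316) = (289402 + I*√503) - 222814 = 66588 + I*√503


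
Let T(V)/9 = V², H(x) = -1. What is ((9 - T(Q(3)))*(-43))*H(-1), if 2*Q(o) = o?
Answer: -1935/4 ≈ -483.75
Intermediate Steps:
Q(o) = o/2
T(V) = 9*V²
((9 - T(Q(3)))*(-43))*H(-1) = ((9 - 9*((½)*3)²)*(-43))*(-1) = ((9 - 9*(3/2)²)*(-43))*(-1) = ((9 - 9*9/4)*(-43))*(-1) = ((9 - 1*81/4)*(-43))*(-1) = ((9 - 81/4)*(-43))*(-1) = -45/4*(-43)*(-1) = (1935/4)*(-1) = -1935/4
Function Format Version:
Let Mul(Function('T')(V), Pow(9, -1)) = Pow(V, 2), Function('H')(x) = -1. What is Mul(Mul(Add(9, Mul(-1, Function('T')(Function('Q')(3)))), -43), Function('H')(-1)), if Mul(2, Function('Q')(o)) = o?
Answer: Rational(-1935, 4) ≈ -483.75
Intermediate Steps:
Function('Q')(o) = Mul(Rational(1, 2), o)
Function('T')(V) = Mul(9, Pow(V, 2))
Mul(Mul(Add(9, Mul(-1, Function('T')(Function('Q')(3)))), -43), Function('H')(-1)) = Mul(Mul(Add(9, Mul(-1, Mul(9, Pow(Mul(Rational(1, 2), 3), 2)))), -43), -1) = Mul(Mul(Add(9, Mul(-1, Mul(9, Pow(Rational(3, 2), 2)))), -43), -1) = Mul(Mul(Add(9, Mul(-1, Mul(9, Rational(9, 4)))), -43), -1) = Mul(Mul(Add(9, Mul(-1, Rational(81, 4))), -43), -1) = Mul(Mul(Add(9, Rational(-81, 4)), -43), -1) = Mul(Mul(Rational(-45, 4), -43), -1) = Mul(Rational(1935, 4), -1) = Rational(-1935, 4)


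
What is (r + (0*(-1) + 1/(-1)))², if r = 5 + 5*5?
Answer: 841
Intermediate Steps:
r = 30 (r = 5 + 25 = 30)
(r + (0*(-1) + 1/(-1)))² = (30 + (0*(-1) + 1/(-1)))² = (30 + (0 - 1))² = (30 - 1)² = 29² = 841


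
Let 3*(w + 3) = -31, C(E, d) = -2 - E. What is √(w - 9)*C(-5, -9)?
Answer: I*√201 ≈ 14.177*I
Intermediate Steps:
w = -40/3 (w = -3 + (⅓)*(-31) = -3 - 31/3 = -40/3 ≈ -13.333)
√(w - 9)*C(-5, -9) = √(-40/3 - 9)*(-2 - 1*(-5)) = √(-67/3)*(-2 + 5) = (I*√201/3)*3 = I*√201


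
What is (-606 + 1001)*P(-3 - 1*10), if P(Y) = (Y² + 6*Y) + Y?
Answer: 30810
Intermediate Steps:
P(Y) = Y² + 7*Y
(-606 + 1001)*P(-3 - 1*10) = (-606 + 1001)*((-3 - 1*10)*(7 + (-3 - 1*10))) = 395*((-3 - 10)*(7 + (-3 - 10))) = 395*(-13*(7 - 13)) = 395*(-13*(-6)) = 395*78 = 30810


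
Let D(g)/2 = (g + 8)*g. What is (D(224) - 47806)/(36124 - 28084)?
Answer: 1871/268 ≈ 6.9813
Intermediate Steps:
D(g) = 2*g*(8 + g) (D(g) = 2*((g + 8)*g) = 2*((8 + g)*g) = 2*(g*(8 + g)) = 2*g*(8 + g))
(D(224) - 47806)/(36124 - 28084) = (2*224*(8 + 224) - 47806)/(36124 - 28084) = (2*224*232 - 47806)/8040 = (103936 - 47806)*(1/8040) = 56130*(1/8040) = 1871/268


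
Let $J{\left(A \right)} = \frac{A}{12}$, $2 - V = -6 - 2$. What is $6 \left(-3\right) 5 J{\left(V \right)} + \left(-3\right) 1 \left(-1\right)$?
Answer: $-72$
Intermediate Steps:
$V = 10$ ($V = 2 - \left(-6 - 2\right) = 2 - -8 = 2 + 8 = 10$)
$J{\left(A \right)} = \frac{A}{12}$ ($J{\left(A \right)} = A \frac{1}{12} = \frac{A}{12}$)
$6 \left(-3\right) 5 J{\left(V \right)} + \left(-3\right) 1 \left(-1\right) = 6 \left(-3\right) 5 \cdot \frac{1}{12} \cdot 10 + \left(-3\right) 1 \left(-1\right) = \left(-18\right) 5 \cdot \frac{5}{6} - -3 = \left(-90\right) \frac{5}{6} + 3 = -75 + 3 = -72$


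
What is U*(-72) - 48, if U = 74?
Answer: -5376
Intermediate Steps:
U*(-72) - 48 = 74*(-72) - 48 = -5328 - 48 = -5376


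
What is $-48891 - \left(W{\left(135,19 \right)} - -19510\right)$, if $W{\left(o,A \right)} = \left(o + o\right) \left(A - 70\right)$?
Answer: $-54631$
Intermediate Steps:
$W{\left(o,A \right)} = 2 o \left(-70 + A\right)$
$-48891 - \left(W{\left(135,19 \right)} - -19510\right) = -48891 - \left(2 \cdot 135 \left(-70 + 19\right) - -19510\right) = -48891 - \left(2 \cdot 135 \left(-51\right) + 19510\right) = -48891 - \left(-13770 + 19510\right) = -48891 - 5740 = -54631$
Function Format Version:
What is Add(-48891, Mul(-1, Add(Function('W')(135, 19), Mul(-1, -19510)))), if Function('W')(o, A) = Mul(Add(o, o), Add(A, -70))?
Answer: -54631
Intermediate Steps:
Function('W')(o, A) = Mul(2, o, Add(-70, A)) (Function('W')(o, A) = Mul(Mul(2, o), Add(-70, A)) = Mul(2, o, Add(-70, A)))
Add(-48891, Mul(-1, Add(Function('W')(135, 19), Mul(-1, -19510)))) = Add(-48891, Mul(-1, Add(Mul(2, 135, Add(-70, 19)), Mul(-1, -19510)))) = Add(-48891, Mul(-1, Add(Mul(2, 135, -51), 19510))) = Add(-48891, Mul(-1, Add(-13770, 19510))) = Add(-48891, Mul(-1, 5740)) = Add(-48891, -5740) = -54631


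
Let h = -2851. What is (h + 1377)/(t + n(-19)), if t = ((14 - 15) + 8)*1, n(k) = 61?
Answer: -737/34 ≈ -21.676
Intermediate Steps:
t = 7 (t = (-1 + 8)*1 = 7*1 = 7)
(h + 1377)/(t + n(-19)) = (-2851 + 1377)/(7 + 61) = -1474/68 = -1474*1/68 = -737/34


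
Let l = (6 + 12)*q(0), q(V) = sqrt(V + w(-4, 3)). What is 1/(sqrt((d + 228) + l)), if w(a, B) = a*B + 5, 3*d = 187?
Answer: sqrt(3)/sqrt(871 + 54*I*sqrt(7)) ≈ 0.058107 - 0.0047341*I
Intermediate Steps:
d = 187/3 (d = (1/3)*187 = 187/3 ≈ 62.333)
w(a, B) = 5 + B*a (w(a, B) = B*a + 5 = 5 + B*a)
q(V) = sqrt(-7 + V) (q(V) = sqrt(V + (5 + 3*(-4))) = sqrt(V + (5 - 12)) = sqrt(V - 7) = sqrt(-7 + V))
l = 18*I*sqrt(7) (l = (6 + 12)*sqrt(-7 + 0) = 18*sqrt(-7) = 18*(I*sqrt(7)) = 18*I*sqrt(7) ≈ 47.624*I)
1/(sqrt((d + 228) + l)) = 1/(sqrt((187/3 + 228) + 18*I*sqrt(7))) = 1/(sqrt(871/3 + 18*I*sqrt(7))) = 1/sqrt(871/3 + 18*I*sqrt(7))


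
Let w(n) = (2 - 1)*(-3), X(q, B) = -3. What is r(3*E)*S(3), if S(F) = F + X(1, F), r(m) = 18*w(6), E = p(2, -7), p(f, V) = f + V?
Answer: 0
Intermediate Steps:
p(f, V) = V + f
E = -5 (E = -7 + 2 = -5)
w(n) = -3 (w(n) = 1*(-3) = -3)
r(m) = -54 (r(m) = 18*(-3) = -54)
S(F) = -3 + F (S(F) = F - 3 = -3 + F)
r(3*E)*S(3) = -54*(-3 + 3) = -54*0 = 0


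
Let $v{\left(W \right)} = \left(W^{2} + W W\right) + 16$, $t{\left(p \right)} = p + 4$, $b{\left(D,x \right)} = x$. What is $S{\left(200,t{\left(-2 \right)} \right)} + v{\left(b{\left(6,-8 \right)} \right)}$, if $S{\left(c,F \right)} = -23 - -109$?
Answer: $230$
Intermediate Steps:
$t{\left(p \right)} = 4 + p$
$S{\left(c,F \right)} = 86$ ($S{\left(c,F \right)} = -23 + 109 = 86$)
$v{\left(W \right)} = 16 + 2 W^{2}$ ($v{\left(W \right)} = \left(W^{2} + W^{2}\right) + 16 = 2 W^{2} + 16 = 16 + 2 W^{2}$)
$S{\left(200,t{\left(-2 \right)} \right)} + v{\left(b{\left(6,-8 \right)} \right)} = 86 + \left(16 + 2 \left(-8\right)^{2}\right) = 86 + \left(16 + 2 \cdot 64\right) = 86 + \left(16 + 128\right) = 86 + 144 = 230$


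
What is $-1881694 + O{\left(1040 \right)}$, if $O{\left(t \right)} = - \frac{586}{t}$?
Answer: $- \frac{978481173}{520} \approx -1.8817 \cdot 10^{6}$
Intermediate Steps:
$-1881694 + O{\left(1040 \right)} = -1881694 - \frac{586}{1040} = -1881694 - \frac{293}{520} = - \frac{978481173}{520}$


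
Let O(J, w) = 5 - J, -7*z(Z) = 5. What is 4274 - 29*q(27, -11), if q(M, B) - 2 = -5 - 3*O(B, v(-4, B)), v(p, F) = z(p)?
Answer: 5753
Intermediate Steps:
z(Z) = -5/7 (z(Z) = -1/7*5 = -5/7)
v(p, F) = -5/7
q(M, B) = -18 + 3*B (q(M, B) = 2 + (-5 - 3*(5 - B)) = 2 + (-5 + (-15 + 3*B)) = 2 + (-20 + 3*B) = -18 + 3*B)
4274 - 29*q(27, -11) = 4274 - 29*(-18 + 3*(-11)) = 4274 - 29*(-18 - 33) = 4274 - 29*(-51) = 4274 + 1479 = 5753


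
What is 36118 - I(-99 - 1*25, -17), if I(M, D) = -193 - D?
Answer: 36294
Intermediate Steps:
36118 - I(-99 - 1*25, -17) = 36118 - (-193 - 1*(-17)) = 36118 - (-193 + 17) = 36118 - 1*(-176) = 36118 + 176 = 36294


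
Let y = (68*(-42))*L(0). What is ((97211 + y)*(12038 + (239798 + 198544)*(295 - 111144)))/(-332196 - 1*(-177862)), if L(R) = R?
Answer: 2361729595233760/77167 ≈ 3.0605e+10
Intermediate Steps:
y = 0 (y = (68*(-42))*0 = -2856*0 = 0)
((97211 + y)*(12038 + (239798 + 198544)*(295 - 111144)))/(-332196 - 1*(-177862)) = ((97211 + 0)*(12038 + (239798 + 198544)*(295 - 111144)))/(-332196 - 1*(-177862)) = (97211*(12038 + 438342*(-110849)))/(-332196 + 177862) = (97211*(12038 - 48589772358))/(-154334) = (97211*(-48589760320))*(-1/154334) = -4723459190467520*(-1/154334) = 2361729595233760/77167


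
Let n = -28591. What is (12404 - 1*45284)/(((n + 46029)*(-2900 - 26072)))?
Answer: 4110/63151717 ≈ 6.5081e-5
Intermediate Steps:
(12404 - 1*45284)/(((n + 46029)*(-2900 - 26072))) = (12404 - 1*45284)/(((-28591 + 46029)*(-2900 - 26072))) = (12404 - 45284)/((17438*(-28972))) = -32880/(-505213736) = -32880*(-1/505213736) = 4110/63151717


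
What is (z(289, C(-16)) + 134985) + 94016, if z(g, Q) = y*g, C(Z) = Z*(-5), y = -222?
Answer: 164843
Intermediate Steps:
C(Z) = -5*Z
z(g, Q) = -222*g
(z(289, C(-16)) + 134985) + 94016 = (-222*289 + 134985) + 94016 = (-64158 + 134985) + 94016 = 70827 + 94016 = 164843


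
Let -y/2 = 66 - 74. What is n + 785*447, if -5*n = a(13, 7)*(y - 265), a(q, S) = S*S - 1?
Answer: 1766427/5 ≈ 3.5329e+5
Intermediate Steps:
a(q, S) = -1 + S² (a(q, S) = S² - 1 = -1 + S²)
y = 16 (y = -2*(66 - 74) = -2*(-8) = 16)
n = 11952/5 (n = -(-1 + 7²)*(16 - 265)/5 = -(-1 + 49)*(-249)/5 = -48*(-249)/5 = -⅕*(-11952) = 11952/5 ≈ 2390.4)
n + 785*447 = 11952/5 + 785*447 = 11952/5 + 350895 = 1766427/5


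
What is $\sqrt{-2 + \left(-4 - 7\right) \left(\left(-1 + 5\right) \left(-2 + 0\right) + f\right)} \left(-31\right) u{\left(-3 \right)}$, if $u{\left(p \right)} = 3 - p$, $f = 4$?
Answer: $- 186 \sqrt{42} \approx -1205.4$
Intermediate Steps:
$\sqrt{-2 + \left(-4 - 7\right) \left(\left(-1 + 5\right) \left(-2 + 0\right) + f\right)} \left(-31\right) u{\left(-3 \right)} = \sqrt{-2 + \left(-4 - 7\right) \left(\left(-1 + 5\right) \left(-2 + 0\right) + 4\right)} \left(-31\right) \left(3 - -3\right) = \sqrt{-2 - 11 \left(4 \left(-2\right) + 4\right)} \left(-31\right) \left(3 + 3\right) = \sqrt{-2 - 11 \left(-8 + 4\right)} \left(-31\right) 6 = \sqrt{-2 - -44} \left(-31\right) 6 = \sqrt{-2 + 44} \left(-31\right) 6 = \sqrt{42} \left(-31\right) 6 = - 31 \sqrt{42} \cdot 6 = - 186 \sqrt{42}$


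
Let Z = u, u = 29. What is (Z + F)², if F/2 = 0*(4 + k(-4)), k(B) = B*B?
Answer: 841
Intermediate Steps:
k(B) = B²
F = 0 (F = 2*(0*(4 + (-4)²)) = 2*(0*(4 + 16)) = 2*(0*20) = 2*0 = 0)
Z = 29
(Z + F)² = (29 + 0)² = 29² = 841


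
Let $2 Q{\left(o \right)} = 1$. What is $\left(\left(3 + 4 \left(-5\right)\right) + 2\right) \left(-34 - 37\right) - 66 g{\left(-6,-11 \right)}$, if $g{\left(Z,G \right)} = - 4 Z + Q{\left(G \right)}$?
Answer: $-552$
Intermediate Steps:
$Q{\left(o \right)} = \frac{1}{2}$ ($Q{\left(o \right)} = \frac{1}{2} \cdot 1 = \frac{1}{2}$)
$g{\left(Z,G \right)} = \frac{1}{2} - 4 Z$ ($g{\left(Z,G \right)} = - 4 Z + \frac{1}{2} = \frac{1}{2} - 4 Z$)
$\left(\left(3 + 4 \left(-5\right)\right) + 2\right) \left(-34 - 37\right) - 66 g{\left(-6,-11 \right)} = \left(\left(3 + 4 \left(-5\right)\right) + 2\right) \left(-34 - 37\right) - 66 \left(\frac{1}{2} - -24\right) = \left(\left(3 - 20\right) + 2\right) \left(-71\right) - 66 \left(\frac{1}{2} + 24\right) = \left(-17 + 2\right) \left(-71\right) - 1617 = \left(-15\right) \left(-71\right) - 1617 = 1065 - 1617 = -552$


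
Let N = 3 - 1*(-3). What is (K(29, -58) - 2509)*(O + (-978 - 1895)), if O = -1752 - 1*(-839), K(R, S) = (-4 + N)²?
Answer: 9483930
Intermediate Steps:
N = 6 (N = 3 + 3 = 6)
K(R, S) = 4 (K(R, S) = (-4 + 6)² = 2² = 4)
O = -913 (O = -1752 + 839 = -913)
(K(29, -58) - 2509)*(O + (-978 - 1895)) = (4 - 2509)*(-913 + (-978 - 1895)) = -2505*(-913 - 2873) = -2505*(-3786) = 9483930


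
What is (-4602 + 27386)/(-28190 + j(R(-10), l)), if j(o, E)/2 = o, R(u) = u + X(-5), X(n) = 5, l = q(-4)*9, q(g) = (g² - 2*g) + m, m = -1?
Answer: -2848/3525 ≈ -0.80794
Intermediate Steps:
q(g) = -1 + g² - 2*g (q(g) = (g² - 2*g) - 1 = -1 + g² - 2*g)
l = 207 (l = (-1 + (-4)² - 2*(-4))*9 = (-1 + 16 + 8)*9 = 23*9 = 207)
R(u) = 5 + u (R(u) = u + 5 = 5 + u)
j(o, E) = 2*o
(-4602 + 27386)/(-28190 + j(R(-10), l)) = (-4602 + 27386)/(-28190 + 2*(5 - 10)) = 22784/(-28190 + 2*(-5)) = 22784/(-28190 - 10) = 22784/(-28200) = 22784*(-1/28200) = -2848/3525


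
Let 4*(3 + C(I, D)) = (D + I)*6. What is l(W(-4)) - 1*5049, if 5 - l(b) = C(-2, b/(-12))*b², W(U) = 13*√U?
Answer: -9100 - 2197*I ≈ -9100.0 - 2197.0*I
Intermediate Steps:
C(I, D) = -3 + 3*D/2 + 3*I/2 (C(I, D) = -3 + ((D + I)*6)/4 = -3 + (6*D + 6*I)/4 = -3 + (3*D/2 + 3*I/2) = -3 + 3*D/2 + 3*I/2)
l(b) = 5 - b²*(-6 - b/8) (l(b) = 5 - (-3 + 3*(b/(-12))/2 + (3/2)*(-2))*b² = 5 - (-3 + 3*(b*(-1/12))/2 - 3)*b² = 5 - (-3 + 3*(-b/12)/2 - 3)*b² = 5 - (-3 - b/8 - 3)*b² = 5 - (-6 - b/8)*b² = 5 - b²*(-6 - b/8))
l(W(-4)) - 1*5049 = (5 + (13*√(-4))²*(48 + 13*√(-4))/8) - 1*5049 = (5 + (13*(2*I))²*(48 + 13*(2*I))/8) - 5049 = (5 + (26*I)²*(48 + 26*I)/8) - 5049 = (5 + (⅛)*(-676)*(48 + 26*I)) - 5049 = (5 + (-4056 - 2197*I)) - 5049 = (-4051 - 2197*I) - 5049 = -9100 - 2197*I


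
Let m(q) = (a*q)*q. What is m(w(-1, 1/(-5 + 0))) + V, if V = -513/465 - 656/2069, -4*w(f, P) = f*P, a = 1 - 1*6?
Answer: -7351803/5131120 ≈ -1.4328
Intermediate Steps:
a = -5 (a = 1 - 6 = -5)
w(f, P) = -P*f/4 (w(f, P) = -f*P/4 = -P*f/4)
m(q) = -5*q² (m(q) = (-5*q)*q = -5*q²)
V = -455479/320695 (V = -513*1/465 - 656*1/2069 = -171/155 - 656/2069 = -455479/320695 ≈ -1.4203)
m(w(-1, 1/(-5 + 0))) + V = -5*1/(16*(-5 + 0)²) - 455479/320695 = -5*(-¼*(-1)/(-5))² - 455479/320695 = -5*(-¼*(-⅕)*(-1))² - 455479/320695 = -5*(-1/20)² - 455479/320695 = -5*1/400 - 455479/320695 = -1/80 - 455479/320695 = -7351803/5131120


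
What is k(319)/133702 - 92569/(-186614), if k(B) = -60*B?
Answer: 4402434239/12475332514 ≈ 0.35289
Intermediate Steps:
k(319)/133702 - 92569/(-186614) = -60*319/133702 - 92569/(-186614) = -19140*1/133702 - 92569*(-1/186614) = -9570/66851 + 92569/186614 = 4402434239/12475332514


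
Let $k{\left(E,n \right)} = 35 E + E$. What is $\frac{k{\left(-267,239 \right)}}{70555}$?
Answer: $- \frac{9612}{70555} \approx -0.13623$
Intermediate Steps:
$k{\left(E,n \right)} = 36 E$
$\frac{k{\left(-267,239 \right)}}{70555} = \frac{36 \left(-267\right)}{70555} = \left(-9612\right) \frac{1}{70555} = - \frac{9612}{70555}$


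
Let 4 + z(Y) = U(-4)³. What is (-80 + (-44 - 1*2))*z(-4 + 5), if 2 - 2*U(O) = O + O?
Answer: -15246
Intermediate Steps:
U(O) = 1 - O (U(O) = 1 - (O + O)/2 = 1 - O)
z(Y) = 121 (z(Y) = -4 + (1 - 1*(-4))³ = -4 + (1 + 4)³ = -4 + 5³ = -4 + 125 = 121)
(-80 + (-44 - 1*2))*z(-4 + 5) = (-80 + (-44 - 1*2))*121 = (-80 + (-44 - 2))*121 = (-80 - 46)*121 = -126*121 = -15246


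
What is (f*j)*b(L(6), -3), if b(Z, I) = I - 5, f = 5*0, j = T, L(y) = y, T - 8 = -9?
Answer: 0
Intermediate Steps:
T = -1 (T = 8 - 9 = -1)
j = -1
f = 0
b(Z, I) = -5 + I
(f*j)*b(L(6), -3) = (0*(-1))*(-5 - 3) = 0*(-8) = 0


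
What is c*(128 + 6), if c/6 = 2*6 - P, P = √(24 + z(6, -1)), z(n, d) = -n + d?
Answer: 9648 - 804*√17 ≈ 6333.0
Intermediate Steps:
z(n, d) = d - n
P = √17 (P = √(24 + (-1 - 1*6)) = √(24 + (-1 - 6)) = √(24 - 7) = √17 ≈ 4.1231)
c = 72 - 6*√17 (c = 6*(2*6 - √17) = 6*(12 - √17) = 72 - 6*√17 ≈ 47.261)
c*(128 + 6) = (72 - 6*√17)*(128 + 6) = (72 - 6*√17)*134 = 9648 - 804*√17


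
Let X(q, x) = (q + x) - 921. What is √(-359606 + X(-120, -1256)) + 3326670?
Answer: 3326670 + I*√361903 ≈ 3.3267e+6 + 601.58*I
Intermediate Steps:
X(q, x) = -921 + q + x
√(-359606 + X(-120, -1256)) + 3326670 = √(-359606 + (-921 - 120 - 1256)) + 3326670 = √(-359606 - 2297) + 3326670 = √(-361903) + 3326670 = I*√361903 + 3326670 = 3326670 + I*√361903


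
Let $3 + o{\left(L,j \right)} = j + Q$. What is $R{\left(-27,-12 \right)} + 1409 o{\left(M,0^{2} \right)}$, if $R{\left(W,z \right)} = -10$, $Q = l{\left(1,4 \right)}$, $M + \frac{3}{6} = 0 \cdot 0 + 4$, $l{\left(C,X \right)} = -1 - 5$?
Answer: $-12691$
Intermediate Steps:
$l{\left(C,X \right)} = -6$ ($l{\left(C,X \right)} = -1 - 5 = -6$)
$M = \frac{7}{2}$ ($M = - \frac{1}{2} + \left(0 \cdot 0 + 4\right) = - \frac{1}{2} + \left(0 + 4\right) = - \frac{1}{2} + 4 = \frac{7}{2} \approx 3.5$)
$Q = -6$
$o{\left(L,j \right)} = -9 + j$ ($o{\left(L,j \right)} = -3 + \left(j - 6\right) = -3 + \left(-6 + j\right) = -9 + j$)
$R{\left(-27,-12 \right)} + 1409 o{\left(M,0^{2} \right)} = -10 + 1409 \left(-9 + 0^{2}\right) = -10 + 1409 \left(-9 + 0\right) = -10 + 1409 \left(-9\right) = -10 - 12681 = -12691$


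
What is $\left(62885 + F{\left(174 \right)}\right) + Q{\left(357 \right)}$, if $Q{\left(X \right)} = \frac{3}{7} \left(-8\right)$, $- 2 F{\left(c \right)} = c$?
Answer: $\frac{439562}{7} \approx 62795.0$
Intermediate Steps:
$F{\left(c \right)} = - \frac{c}{2}$
$Q{\left(X \right)} = - \frac{24}{7}$ ($Q{\left(X \right)} = 3 \cdot \frac{1}{7} \left(-8\right) = \frac{3}{7} \left(-8\right) = - \frac{24}{7}$)
$\left(62885 + F{\left(174 \right)}\right) + Q{\left(357 \right)} = \left(62885 - 87\right) - \frac{24}{7} = 62798 - \frac{24}{7} = \frac{439562}{7}$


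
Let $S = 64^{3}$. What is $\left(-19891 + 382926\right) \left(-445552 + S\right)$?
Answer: $-66583523280$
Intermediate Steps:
$S = 262144$
$\left(-19891 + 382926\right) \left(-445552 + S\right) = \left(-19891 + 382926\right) \left(-445552 + 262144\right) = 363035 \left(-183408\right) = -66583523280$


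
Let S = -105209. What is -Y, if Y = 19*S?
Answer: 1998971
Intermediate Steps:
Y = -1998971 (Y = 19*(-105209) = -1998971)
-Y = -1*(-1998971) = 1998971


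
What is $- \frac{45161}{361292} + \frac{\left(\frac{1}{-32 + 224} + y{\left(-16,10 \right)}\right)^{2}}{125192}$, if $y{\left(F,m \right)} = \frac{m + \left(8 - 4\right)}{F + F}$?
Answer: $- \frac{52104760889845}{416847680077824} \approx -0.125$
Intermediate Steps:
$y{\left(F,m \right)} = \frac{4 + m}{2 F}$ ($y{\left(F,m \right)} = \frac{m + \left(8 - 4\right)}{2 F} = \left(m + 4\right) \frac{1}{2 F} = \left(4 + m\right) \frac{1}{2 F} = \frac{4 + m}{2 F}$)
$- \frac{45161}{361292} + \frac{\left(\frac{1}{-32 + 224} + y{\left(-16,10 \right)}\right)^{2}}{125192} = - \frac{45161}{361292} + \frac{\left(\frac{1}{-32 + 224} + \frac{4 + 10}{2 \left(-16\right)}\right)^{2}}{125192} = \left(-45161\right) \frac{1}{361292} + \left(\frac{1}{192} + \frac{1}{2} \left(- \frac{1}{16}\right) 14\right)^{2} \cdot \frac{1}{125192} = - \frac{45161}{361292} + \left(\frac{1}{192} - \frac{7}{16}\right)^{2} \cdot \frac{1}{125192} = - \frac{45161}{361292} + \left(- \frac{83}{192}\right)^{2} \cdot \frac{1}{125192} = - \frac{45161}{361292} + \frac{6889}{36864} \cdot \frac{1}{125192} = - \frac{45161}{361292} + \frac{6889}{4615077888} = - \frac{52104760889845}{416847680077824}$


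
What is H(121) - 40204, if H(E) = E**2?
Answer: -25563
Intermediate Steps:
H(121) - 40204 = 121**2 - 40204 = 14641 - 40204 = -25563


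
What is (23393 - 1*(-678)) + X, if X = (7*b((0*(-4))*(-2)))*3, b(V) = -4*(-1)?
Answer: 24155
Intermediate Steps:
b(V) = 4
X = 84 (X = (7*4)*3 = 28*3 = 84)
(23393 - 1*(-678)) + X = (23393 - 1*(-678)) + 84 = (23393 + 678) + 84 = 24071 + 84 = 24155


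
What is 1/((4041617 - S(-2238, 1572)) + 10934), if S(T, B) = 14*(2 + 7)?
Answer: 1/4052425 ≈ 2.4677e-7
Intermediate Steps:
S(T, B) = 126 (S(T, B) = 14*9 = 126)
1/((4041617 - S(-2238, 1572)) + 10934) = 1/((4041617 - 1*126) + 10934) = 1/((4041617 - 126) + 10934) = 1/(4041491 + 10934) = 1/4052425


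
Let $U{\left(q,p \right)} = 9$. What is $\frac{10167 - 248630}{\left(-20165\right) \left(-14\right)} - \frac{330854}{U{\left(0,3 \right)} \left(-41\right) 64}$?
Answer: $\frac{21942962633}{1666758240} \approx 13.165$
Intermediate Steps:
$\frac{10167 - 248630}{\left(-20165\right) \left(-14\right)} - \frac{330854}{U{\left(0,3 \right)} \left(-41\right) 64} = \frac{10167 - 248630}{\left(-20165\right) \left(-14\right)} - \frac{330854}{9 \left(-41\right) 64} = \frac{10167 - 248630}{282310} - \frac{330854}{\left(-369\right) 64} = \left(-238463\right) \frac{1}{282310} - \frac{330854}{-23616} = - \frac{238463}{282310} - - \frac{165427}{11808} = - \frac{238463}{282310} + \frac{165427}{11808} = \frac{21942962633}{1666758240}$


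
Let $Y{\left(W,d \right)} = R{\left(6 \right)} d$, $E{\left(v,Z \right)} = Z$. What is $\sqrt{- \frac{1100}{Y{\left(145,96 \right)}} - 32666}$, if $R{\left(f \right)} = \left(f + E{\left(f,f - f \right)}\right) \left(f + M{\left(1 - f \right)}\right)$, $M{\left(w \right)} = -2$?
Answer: $\frac{i \sqrt{18815891}}{24} \approx 180.74 i$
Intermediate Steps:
$R{\left(f \right)} = f \left(-2 + f\right)$ ($R{\left(f \right)} = \left(f + \left(f - f\right)\right) \left(f - 2\right) = \left(f + 0\right) \left(-2 + f\right) = f \left(-2 + f\right)$)
$Y{\left(W,d \right)} = 24 d$ ($Y{\left(W,d \right)} = 6 \left(-2 + 6\right) d = 6 \cdot 4 d = 24 d$)
$\sqrt{- \frac{1100}{Y{\left(145,96 \right)}} - 32666} = \sqrt{- \frac{1100}{24 \cdot 96} - 32666} = \sqrt{- \frac{1100}{2304} - 32666} = \sqrt{\left(-1100\right) \frac{1}{2304} - 32666} = \sqrt{- \frac{275}{576} - 32666} = \sqrt{- \frac{18815891}{576}} = \frac{i \sqrt{18815891}}{24}$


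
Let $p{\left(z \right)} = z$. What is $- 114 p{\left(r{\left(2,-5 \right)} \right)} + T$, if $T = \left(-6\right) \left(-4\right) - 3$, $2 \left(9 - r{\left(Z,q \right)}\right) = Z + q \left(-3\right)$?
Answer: $-36$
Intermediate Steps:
$r{\left(Z,q \right)} = 9 - \frac{Z}{2} + \frac{3 q}{2}$ ($r{\left(Z,q \right)} = 9 - \frac{Z + q \left(-3\right)}{2} = 9 - \frac{Z - 3 q}{2} = 9 - \left(\frac{Z}{2} - \frac{3 q}{2}\right) = 9 - \frac{Z}{2} + \frac{3 q}{2}$)
$T = 21$ ($T = 24 - 3 = 21$)
$- 114 p{\left(r{\left(2,-5 \right)} \right)} + T = - 114 \left(9 - 1 + \frac{3}{2} \left(-5\right)\right) + 21 = - 114 \left(9 - 1 - \frac{15}{2}\right) + 21 = \left(-114\right) \frac{1}{2} + 21 = -57 + 21 = -36$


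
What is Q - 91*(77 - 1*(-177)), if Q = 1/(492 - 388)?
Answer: -2403855/104 ≈ -23114.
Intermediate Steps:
Q = 1/104 ≈ 0.0096154
Q - 91*(77 - 1*(-177)) = 1/104 - 91*(77 - 1*(-177)) = 1/104 - 91*(77 + 177) = 1/104 - 91*254 = 1/104 - 23114 = -2403855/104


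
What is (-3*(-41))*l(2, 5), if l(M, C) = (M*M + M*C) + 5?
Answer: 2337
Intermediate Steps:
l(M, C) = 5 + M² + C*M (l(M, C) = (M² + C*M) + 5 = 5 + M² + C*M)
(-3*(-41))*l(2, 5) = (-3*(-41))*(5 + 2² + 5*2) = 123*(5 + 4 + 10) = 123*19 = 2337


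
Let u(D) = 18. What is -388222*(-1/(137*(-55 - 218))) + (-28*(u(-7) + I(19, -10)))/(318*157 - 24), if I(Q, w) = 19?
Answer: -3235300280/311064117 ≈ -10.401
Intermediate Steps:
-388222*(-1/(137*(-55 - 218))) + (-28*(u(-7) + I(19, -10)))/(318*157 - 24) = -388222*(-1/(137*(-55 - 218))) + (-28*(18 + 19))/(318*157 - 24) = -388222/((-137*(-273))) + (-28*37)/(49926 - 24) = -388222/37401 - 1036/49902 = -388222*1/37401 - 1036*1/49902 = -388222/37401 - 518/24951 = -3235300280/311064117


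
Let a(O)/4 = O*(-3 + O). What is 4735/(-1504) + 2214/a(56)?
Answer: -1652627/557984 ≈ -2.9618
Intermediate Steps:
a(O) = 4*O*(-3 + O) (a(O) = 4*(O*(-3 + O)) = 4*O*(-3 + O))
4735/(-1504) + 2214/a(56) = 4735/(-1504) + 2214/((4*56*(-3 + 56))) = 4735*(-1/1504) + 2214/((4*56*53)) = -4735/1504 + 2214/11872 = -4735/1504 + 2214*(1/11872) = -4735/1504 + 1107/5936 = -1652627/557984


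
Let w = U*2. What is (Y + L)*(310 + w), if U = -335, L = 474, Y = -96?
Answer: -136080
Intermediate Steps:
w = -670 (w = -335*2 = -670)
(Y + L)*(310 + w) = (-96 + 474)*(310 - 670) = 378*(-360) = -136080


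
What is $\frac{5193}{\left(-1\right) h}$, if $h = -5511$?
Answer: $\frac{1731}{1837} \approx 0.9423$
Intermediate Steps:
$\frac{5193}{\left(-1\right) h} = \frac{5193}{\left(-1\right) \left(-5511\right)} = \frac{5193}{5511} = 5193 \cdot \frac{1}{5511} = \frac{1731}{1837}$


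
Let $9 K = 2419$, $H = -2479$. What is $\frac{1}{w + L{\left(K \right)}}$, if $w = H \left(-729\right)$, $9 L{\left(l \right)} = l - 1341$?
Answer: $\frac{81}{146372821} \approx 5.5338 \cdot 10^{-7}$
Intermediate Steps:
$K = \frac{2419}{9}$ ($K = \frac{1}{9} \cdot 2419 = \frac{2419}{9} \approx 268.78$)
$L{\left(l \right)} = -149 + \frac{l}{9}$ ($L{\left(l \right)} = \frac{l - 1341}{9} = \frac{-1341 + l}{9} = -149 + \frac{l}{9}$)
$w = 1807191$ ($w = \left(-2479\right) \left(-729\right) = 1807191$)
$\frac{1}{w + L{\left(K \right)}} = \frac{1}{1807191 + \left(-149 + \frac{1}{9} \cdot \frac{2419}{9}\right)} = \frac{1}{1807191 + \left(-149 + \frac{2419}{81}\right)} = \frac{1}{1807191 - \frac{9650}{81}} = \frac{1}{\frac{146372821}{81}} = \frac{81}{146372821}$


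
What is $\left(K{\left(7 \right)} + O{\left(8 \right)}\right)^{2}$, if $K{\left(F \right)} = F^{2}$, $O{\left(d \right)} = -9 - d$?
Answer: $1024$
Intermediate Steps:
$\left(K{\left(7 \right)} + O{\left(8 \right)}\right)^{2} = \left(7^{2} - 17\right)^{2} = \left(49 - 17\right)^{2} = 32^{2} = 1024$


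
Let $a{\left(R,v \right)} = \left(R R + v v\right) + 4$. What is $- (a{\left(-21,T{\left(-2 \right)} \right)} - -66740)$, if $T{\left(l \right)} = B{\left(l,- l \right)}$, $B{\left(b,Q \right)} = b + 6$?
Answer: $-67201$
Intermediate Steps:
$B{\left(b,Q \right)} = 6 + b$
$T{\left(l \right)} = 6 + l$
$a{\left(R,v \right)} = 4 + R^{2} + v^{2}$ ($a{\left(R,v \right)} = \left(R^{2} + v^{2}\right) + 4 = 4 + R^{2} + v^{2}$)
$- (a{\left(-21,T{\left(-2 \right)} \right)} - -66740) = - (\left(4 + \left(-21\right)^{2} + \left(6 - 2\right)^{2}\right) - -66740) = - (\left(4 + 441 + 4^{2}\right) + 66740) = - (\left(4 + 441 + 16\right) + 66740) = - (461 + 66740) = \left(-1\right) 67201 = -67201$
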